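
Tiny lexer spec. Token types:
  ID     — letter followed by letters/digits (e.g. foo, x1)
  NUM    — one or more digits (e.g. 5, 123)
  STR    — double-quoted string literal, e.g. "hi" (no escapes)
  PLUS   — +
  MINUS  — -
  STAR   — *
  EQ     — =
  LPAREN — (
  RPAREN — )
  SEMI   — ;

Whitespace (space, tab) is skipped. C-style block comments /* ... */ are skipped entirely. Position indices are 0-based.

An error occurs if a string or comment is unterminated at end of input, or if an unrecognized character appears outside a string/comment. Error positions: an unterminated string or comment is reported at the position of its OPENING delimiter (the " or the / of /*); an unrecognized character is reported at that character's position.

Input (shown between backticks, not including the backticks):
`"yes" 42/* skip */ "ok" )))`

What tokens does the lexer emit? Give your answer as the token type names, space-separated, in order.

Answer: STR NUM STR RPAREN RPAREN RPAREN

Derivation:
pos=0: enter STRING mode
pos=0: emit STR "yes" (now at pos=5)
pos=6: emit NUM '42' (now at pos=8)
pos=8: enter COMMENT mode (saw '/*')
exit COMMENT mode (now at pos=18)
pos=19: enter STRING mode
pos=19: emit STR "ok" (now at pos=23)
pos=24: emit RPAREN ')'
pos=25: emit RPAREN ')'
pos=26: emit RPAREN ')'
DONE. 6 tokens: [STR, NUM, STR, RPAREN, RPAREN, RPAREN]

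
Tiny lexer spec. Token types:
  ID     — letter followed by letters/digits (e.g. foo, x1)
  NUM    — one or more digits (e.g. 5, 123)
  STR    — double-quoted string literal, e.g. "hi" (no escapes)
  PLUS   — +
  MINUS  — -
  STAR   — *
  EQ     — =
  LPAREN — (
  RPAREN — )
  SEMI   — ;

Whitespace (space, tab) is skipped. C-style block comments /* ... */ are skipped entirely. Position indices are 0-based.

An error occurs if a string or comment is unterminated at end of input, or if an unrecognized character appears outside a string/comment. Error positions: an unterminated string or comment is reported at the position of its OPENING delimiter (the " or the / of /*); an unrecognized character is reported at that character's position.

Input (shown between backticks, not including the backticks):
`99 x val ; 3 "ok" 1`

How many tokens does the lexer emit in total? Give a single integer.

pos=0: emit NUM '99' (now at pos=2)
pos=3: emit ID 'x' (now at pos=4)
pos=5: emit ID 'val' (now at pos=8)
pos=9: emit SEMI ';'
pos=11: emit NUM '3' (now at pos=12)
pos=13: enter STRING mode
pos=13: emit STR "ok" (now at pos=17)
pos=18: emit NUM '1' (now at pos=19)
DONE. 7 tokens: [NUM, ID, ID, SEMI, NUM, STR, NUM]

Answer: 7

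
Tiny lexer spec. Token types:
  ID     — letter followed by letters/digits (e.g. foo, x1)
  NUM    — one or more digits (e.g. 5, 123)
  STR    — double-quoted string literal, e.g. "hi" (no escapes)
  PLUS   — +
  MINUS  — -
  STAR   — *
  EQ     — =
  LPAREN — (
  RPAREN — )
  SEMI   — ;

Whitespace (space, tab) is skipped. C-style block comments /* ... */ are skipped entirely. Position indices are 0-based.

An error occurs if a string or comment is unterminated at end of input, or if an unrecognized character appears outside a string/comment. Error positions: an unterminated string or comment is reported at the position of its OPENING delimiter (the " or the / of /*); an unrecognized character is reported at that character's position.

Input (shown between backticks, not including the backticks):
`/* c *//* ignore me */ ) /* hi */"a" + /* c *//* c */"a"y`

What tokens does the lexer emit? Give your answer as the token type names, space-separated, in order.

Answer: RPAREN STR PLUS STR ID

Derivation:
pos=0: enter COMMENT mode (saw '/*')
exit COMMENT mode (now at pos=7)
pos=7: enter COMMENT mode (saw '/*')
exit COMMENT mode (now at pos=22)
pos=23: emit RPAREN ')'
pos=25: enter COMMENT mode (saw '/*')
exit COMMENT mode (now at pos=33)
pos=33: enter STRING mode
pos=33: emit STR "a" (now at pos=36)
pos=37: emit PLUS '+'
pos=39: enter COMMENT mode (saw '/*')
exit COMMENT mode (now at pos=46)
pos=46: enter COMMENT mode (saw '/*')
exit COMMENT mode (now at pos=53)
pos=53: enter STRING mode
pos=53: emit STR "a" (now at pos=56)
pos=56: emit ID 'y' (now at pos=57)
DONE. 5 tokens: [RPAREN, STR, PLUS, STR, ID]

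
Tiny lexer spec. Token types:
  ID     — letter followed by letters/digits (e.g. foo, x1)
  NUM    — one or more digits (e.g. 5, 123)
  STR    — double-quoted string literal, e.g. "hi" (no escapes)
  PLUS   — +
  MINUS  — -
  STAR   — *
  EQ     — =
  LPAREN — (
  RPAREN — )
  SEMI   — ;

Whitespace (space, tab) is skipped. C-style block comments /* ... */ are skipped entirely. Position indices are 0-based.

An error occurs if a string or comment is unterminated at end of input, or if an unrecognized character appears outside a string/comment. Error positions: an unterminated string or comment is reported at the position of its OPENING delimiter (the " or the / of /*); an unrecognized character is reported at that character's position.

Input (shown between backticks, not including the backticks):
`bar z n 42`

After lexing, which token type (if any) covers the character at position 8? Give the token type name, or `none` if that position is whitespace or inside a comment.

Answer: NUM

Derivation:
pos=0: emit ID 'bar' (now at pos=3)
pos=4: emit ID 'z' (now at pos=5)
pos=6: emit ID 'n' (now at pos=7)
pos=8: emit NUM '42' (now at pos=10)
DONE. 4 tokens: [ID, ID, ID, NUM]
Position 8: char is '4' -> NUM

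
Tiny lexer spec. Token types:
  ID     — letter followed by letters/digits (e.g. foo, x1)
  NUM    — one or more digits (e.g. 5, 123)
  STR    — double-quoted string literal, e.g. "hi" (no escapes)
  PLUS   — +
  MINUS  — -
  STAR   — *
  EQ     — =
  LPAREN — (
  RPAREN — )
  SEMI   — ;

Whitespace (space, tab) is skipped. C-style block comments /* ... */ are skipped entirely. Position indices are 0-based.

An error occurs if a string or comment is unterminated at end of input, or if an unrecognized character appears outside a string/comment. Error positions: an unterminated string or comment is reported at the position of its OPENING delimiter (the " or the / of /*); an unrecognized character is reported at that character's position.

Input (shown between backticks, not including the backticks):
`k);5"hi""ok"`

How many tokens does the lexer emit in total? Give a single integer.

Answer: 6

Derivation:
pos=0: emit ID 'k' (now at pos=1)
pos=1: emit RPAREN ')'
pos=2: emit SEMI ';'
pos=3: emit NUM '5' (now at pos=4)
pos=4: enter STRING mode
pos=4: emit STR "hi" (now at pos=8)
pos=8: enter STRING mode
pos=8: emit STR "ok" (now at pos=12)
DONE. 6 tokens: [ID, RPAREN, SEMI, NUM, STR, STR]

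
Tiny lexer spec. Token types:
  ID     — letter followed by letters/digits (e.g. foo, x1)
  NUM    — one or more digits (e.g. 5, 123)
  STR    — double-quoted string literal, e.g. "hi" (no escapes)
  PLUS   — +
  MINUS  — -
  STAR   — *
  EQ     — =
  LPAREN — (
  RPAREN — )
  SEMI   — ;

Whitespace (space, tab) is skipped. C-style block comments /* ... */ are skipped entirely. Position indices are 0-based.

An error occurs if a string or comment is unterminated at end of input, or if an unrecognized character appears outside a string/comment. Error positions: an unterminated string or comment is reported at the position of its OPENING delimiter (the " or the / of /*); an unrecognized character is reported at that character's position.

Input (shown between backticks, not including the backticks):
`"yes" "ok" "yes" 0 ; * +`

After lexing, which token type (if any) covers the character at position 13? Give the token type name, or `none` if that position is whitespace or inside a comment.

Answer: STR

Derivation:
pos=0: enter STRING mode
pos=0: emit STR "yes" (now at pos=5)
pos=6: enter STRING mode
pos=6: emit STR "ok" (now at pos=10)
pos=11: enter STRING mode
pos=11: emit STR "yes" (now at pos=16)
pos=17: emit NUM '0' (now at pos=18)
pos=19: emit SEMI ';'
pos=21: emit STAR '*'
pos=23: emit PLUS '+'
DONE. 7 tokens: [STR, STR, STR, NUM, SEMI, STAR, PLUS]
Position 13: char is 'e' -> STR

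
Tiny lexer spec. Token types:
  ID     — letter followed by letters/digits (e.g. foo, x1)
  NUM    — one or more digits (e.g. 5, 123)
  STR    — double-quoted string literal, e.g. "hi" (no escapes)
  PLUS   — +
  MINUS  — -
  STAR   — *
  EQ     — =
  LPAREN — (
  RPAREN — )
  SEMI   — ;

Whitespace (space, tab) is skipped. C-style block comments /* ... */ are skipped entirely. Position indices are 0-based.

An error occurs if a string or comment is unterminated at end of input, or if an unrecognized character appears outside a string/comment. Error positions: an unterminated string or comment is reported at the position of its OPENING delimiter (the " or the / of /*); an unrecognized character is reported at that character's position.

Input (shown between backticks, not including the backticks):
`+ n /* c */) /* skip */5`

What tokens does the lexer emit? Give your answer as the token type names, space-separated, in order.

Answer: PLUS ID RPAREN NUM

Derivation:
pos=0: emit PLUS '+'
pos=2: emit ID 'n' (now at pos=3)
pos=4: enter COMMENT mode (saw '/*')
exit COMMENT mode (now at pos=11)
pos=11: emit RPAREN ')'
pos=13: enter COMMENT mode (saw '/*')
exit COMMENT mode (now at pos=23)
pos=23: emit NUM '5' (now at pos=24)
DONE. 4 tokens: [PLUS, ID, RPAREN, NUM]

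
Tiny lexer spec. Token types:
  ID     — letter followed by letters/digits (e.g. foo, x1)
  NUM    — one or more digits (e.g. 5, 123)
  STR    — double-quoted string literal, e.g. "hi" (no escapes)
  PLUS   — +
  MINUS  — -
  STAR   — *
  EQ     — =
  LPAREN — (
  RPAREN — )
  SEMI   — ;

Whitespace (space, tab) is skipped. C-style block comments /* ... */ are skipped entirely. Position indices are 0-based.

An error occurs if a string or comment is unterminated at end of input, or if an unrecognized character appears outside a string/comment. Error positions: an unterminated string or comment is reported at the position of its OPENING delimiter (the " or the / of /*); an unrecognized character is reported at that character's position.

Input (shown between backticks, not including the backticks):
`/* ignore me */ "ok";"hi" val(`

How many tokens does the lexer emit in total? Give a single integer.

Answer: 5

Derivation:
pos=0: enter COMMENT mode (saw '/*')
exit COMMENT mode (now at pos=15)
pos=16: enter STRING mode
pos=16: emit STR "ok" (now at pos=20)
pos=20: emit SEMI ';'
pos=21: enter STRING mode
pos=21: emit STR "hi" (now at pos=25)
pos=26: emit ID 'val' (now at pos=29)
pos=29: emit LPAREN '('
DONE. 5 tokens: [STR, SEMI, STR, ID, LPAREN]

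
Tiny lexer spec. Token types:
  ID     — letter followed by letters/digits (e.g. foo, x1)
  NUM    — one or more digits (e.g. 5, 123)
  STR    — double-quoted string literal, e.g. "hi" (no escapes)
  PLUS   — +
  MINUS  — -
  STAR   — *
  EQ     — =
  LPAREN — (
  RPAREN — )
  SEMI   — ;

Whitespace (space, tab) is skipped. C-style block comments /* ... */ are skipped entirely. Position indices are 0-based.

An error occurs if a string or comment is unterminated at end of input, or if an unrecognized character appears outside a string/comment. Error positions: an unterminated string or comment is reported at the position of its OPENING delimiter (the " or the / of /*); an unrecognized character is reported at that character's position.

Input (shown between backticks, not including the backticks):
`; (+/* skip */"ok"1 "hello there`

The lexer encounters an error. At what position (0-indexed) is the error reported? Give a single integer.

Answer: 20

Derivation:
pos=0: emit SEMI ';'
pos=2: emit LPAREN '('
pos=3: emit PLUS '+'
pos=4: enter COMMENT mode (saw '/*')
exit COMMENT mode (now at pos=14)
pos=14: enter STRING mode
pos=14: emit STR "ok" (now at pos=18)
pos=18: emit NUM '1' (now at pos=19)
pos=20: enter STRING mode
pos=20: ERROR — unterminated string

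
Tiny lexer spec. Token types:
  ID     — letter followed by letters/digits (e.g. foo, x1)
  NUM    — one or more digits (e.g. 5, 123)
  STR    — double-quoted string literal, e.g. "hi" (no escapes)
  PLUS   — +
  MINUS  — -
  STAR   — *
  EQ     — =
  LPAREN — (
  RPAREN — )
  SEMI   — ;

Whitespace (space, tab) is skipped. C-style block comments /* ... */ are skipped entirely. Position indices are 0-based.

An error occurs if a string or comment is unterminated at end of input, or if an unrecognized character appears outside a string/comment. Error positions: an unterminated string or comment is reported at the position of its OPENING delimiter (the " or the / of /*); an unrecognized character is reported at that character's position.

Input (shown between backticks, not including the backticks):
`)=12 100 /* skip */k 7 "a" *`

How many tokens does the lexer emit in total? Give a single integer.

Answer: 8

Derivation:
pos=0: emit RPAREN ')'
pos=1: emit EQ '='
pos=2: emit NUM '12' (now at pos=4)
pos=5: emit NUM '100' (now at pos=8)
pos=9: enter COMMENT mode (saw '/*')
exit COMMENT mode (now at pos=19)
pos=19: emit ID 'k' (now at pos=20)
pos=21: emit NUM '7' (now at pos=22)
pos=23: enter STRING mode
pos=23: emit STR "a" (now at pos=26)
pos=27: emit STAR '*'
DONE. 8 tokens: [RPAREN, EQ, NUM, NUM, ID, NUM, STR, STAR]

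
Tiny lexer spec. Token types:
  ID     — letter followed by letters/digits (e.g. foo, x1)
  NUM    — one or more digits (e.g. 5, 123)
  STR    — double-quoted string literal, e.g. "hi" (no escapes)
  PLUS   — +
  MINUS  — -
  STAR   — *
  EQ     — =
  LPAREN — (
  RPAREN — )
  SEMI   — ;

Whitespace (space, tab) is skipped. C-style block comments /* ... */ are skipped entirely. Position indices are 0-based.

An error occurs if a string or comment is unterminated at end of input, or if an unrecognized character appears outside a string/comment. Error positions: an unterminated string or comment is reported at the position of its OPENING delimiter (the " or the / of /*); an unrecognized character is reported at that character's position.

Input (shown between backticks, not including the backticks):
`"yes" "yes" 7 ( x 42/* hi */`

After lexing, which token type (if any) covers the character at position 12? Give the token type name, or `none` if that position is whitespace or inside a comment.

pos=0: enter STRING mode
pos=0: emit STR "yes" (now at pos=5)
pos=6: enter STRING mode
pos=6: emit STR "yes" (now at pos=11)
pos=12: emit NUM '7' (now at pos=13)
pos=14: emit LPAREN '('
pos=16: emit ID 'x' (now at pos=17)
pos=18: emit NUM '42' (now at pos=20)
pos=20: enter COMMENT mode (saw '/*')
exit COMMENT mode (now at pos=28)
DONE. 6 tokens: [STR, STR, NUM, LPAREN, ID, NUM]
Position 12: char is '7' -> NUM

Answer: NUM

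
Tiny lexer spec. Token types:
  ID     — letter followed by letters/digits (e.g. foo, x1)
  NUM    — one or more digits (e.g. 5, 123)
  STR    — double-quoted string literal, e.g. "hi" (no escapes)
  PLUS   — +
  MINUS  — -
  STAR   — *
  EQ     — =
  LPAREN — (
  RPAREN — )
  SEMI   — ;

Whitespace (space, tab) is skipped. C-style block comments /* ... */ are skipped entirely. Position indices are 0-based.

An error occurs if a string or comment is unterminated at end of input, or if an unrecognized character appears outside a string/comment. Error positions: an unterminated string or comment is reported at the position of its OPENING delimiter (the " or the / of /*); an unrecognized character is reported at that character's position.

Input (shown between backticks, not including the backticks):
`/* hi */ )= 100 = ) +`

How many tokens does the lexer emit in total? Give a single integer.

Answer: 6

Derivation:
pos=0: enter COMMENT mode (saw '/*')
exit COMMENT mode (now at pos=8)
pos=9: emit RPAREN ')'
pos=10: emit EQ '='
pos=12: emit NUM '100' (now at pos=15)
pos=16: emit EQ '='
pos=18: emit RPAREN ')'
pos=20: emit PLUS '+'
DONE. 6 tokens: [RPAREN, EQ, NUM, EQ, RPAREN, PLUS]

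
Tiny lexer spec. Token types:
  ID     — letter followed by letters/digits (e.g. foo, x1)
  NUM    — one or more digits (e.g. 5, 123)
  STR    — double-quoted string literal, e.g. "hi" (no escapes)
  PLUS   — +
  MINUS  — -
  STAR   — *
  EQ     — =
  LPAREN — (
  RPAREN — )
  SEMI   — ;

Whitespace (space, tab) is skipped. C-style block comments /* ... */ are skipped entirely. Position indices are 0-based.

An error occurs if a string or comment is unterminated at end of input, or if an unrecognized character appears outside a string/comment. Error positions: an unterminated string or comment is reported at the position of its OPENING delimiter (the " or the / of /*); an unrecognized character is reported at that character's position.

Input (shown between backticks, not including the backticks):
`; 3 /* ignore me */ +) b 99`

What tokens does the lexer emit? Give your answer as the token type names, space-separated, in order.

pos=0: emit SEMI ';'
pos=2: emit NUM '3' (now at pos=3)
pos=4: enter COMMENT mode (saw '/*')
exit COMMENT mode (now at pos=19)
pos=20: emit PLUS '+'
pos=21: emit RPAREN ')'
pos=23: emit ID 'b' (now at pos=24)
pos=25: emit NUM '99' (now at pos=27)
DONE. 6 tokens: [SEMI, NUM, PLUS, RPAREN, ID, NUM]

Answer: SEMI NUM PLUS RPAREN ID NUM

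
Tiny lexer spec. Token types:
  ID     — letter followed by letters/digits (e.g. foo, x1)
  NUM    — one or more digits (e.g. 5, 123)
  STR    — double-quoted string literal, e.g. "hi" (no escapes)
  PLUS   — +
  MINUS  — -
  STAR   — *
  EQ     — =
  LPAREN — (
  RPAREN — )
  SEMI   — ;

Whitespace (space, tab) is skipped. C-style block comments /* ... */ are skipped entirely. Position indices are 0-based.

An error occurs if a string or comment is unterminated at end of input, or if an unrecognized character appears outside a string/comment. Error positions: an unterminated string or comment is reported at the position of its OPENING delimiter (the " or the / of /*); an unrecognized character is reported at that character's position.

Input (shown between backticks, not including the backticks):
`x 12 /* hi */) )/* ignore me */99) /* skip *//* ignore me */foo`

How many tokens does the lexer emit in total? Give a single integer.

Answer: 7

Derivation:
pos=0: emit ID 'x' (now at pos=1)
pos=2: emit NUM '12' (now at pos=4)
pos=5: enter COMMENT mode (saw '/*')
exit COMMENT mode (now at pos=13)
pos=13: emit RPAREN ')'
pos=15: emit RPAREN ')'
pos=16: enter COMMENT mode (saw '/*')
exit COMMENT mode (now at pos=31)
pos=31: emit NUM '99' (now at pos=33)
pos=33: emit RPAREN ')'
pos=35: enter COMMENT mode (saw '/*')
exit COMMENT mode (now at pos=45)
pos=45: enter COMMENT mode (saw '/*')
exit COMMENT mode (now at pos=60)
pos=60: emit ID 'foo' (now at pos=63)
DONE. 7 tokens: [ID, NUM, RPAREN, RPAREN, NUM, RPAREN, ID]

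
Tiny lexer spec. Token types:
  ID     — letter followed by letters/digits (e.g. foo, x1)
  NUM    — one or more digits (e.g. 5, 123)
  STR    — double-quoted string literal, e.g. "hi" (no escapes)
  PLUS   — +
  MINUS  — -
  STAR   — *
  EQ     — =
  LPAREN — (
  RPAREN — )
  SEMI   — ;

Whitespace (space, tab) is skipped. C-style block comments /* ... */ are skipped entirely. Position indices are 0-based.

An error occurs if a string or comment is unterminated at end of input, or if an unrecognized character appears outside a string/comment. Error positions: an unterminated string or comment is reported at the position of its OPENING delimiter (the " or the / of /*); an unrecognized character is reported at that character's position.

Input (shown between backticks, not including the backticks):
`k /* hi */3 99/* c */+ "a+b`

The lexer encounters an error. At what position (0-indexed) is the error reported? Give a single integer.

Answer: 23

Derivation:
pos=0: emit ID 'k' (now at pos=1)
pos=2: enter COMMENT mode (saw '/*')
exit COMMENT mode (now at pos=10)
pos=10: emit NUM '3' (now at pos=11)
pos=12: emit NUM '99' (now at pos=14)
pos=14: enter COMMENT mode (saw '/*')
exit COMMENT mode (now at pos=21)
pos=21: emit PLUS '+'
pos=23: enter STRING mode
pos=23: ERROR — unterminated string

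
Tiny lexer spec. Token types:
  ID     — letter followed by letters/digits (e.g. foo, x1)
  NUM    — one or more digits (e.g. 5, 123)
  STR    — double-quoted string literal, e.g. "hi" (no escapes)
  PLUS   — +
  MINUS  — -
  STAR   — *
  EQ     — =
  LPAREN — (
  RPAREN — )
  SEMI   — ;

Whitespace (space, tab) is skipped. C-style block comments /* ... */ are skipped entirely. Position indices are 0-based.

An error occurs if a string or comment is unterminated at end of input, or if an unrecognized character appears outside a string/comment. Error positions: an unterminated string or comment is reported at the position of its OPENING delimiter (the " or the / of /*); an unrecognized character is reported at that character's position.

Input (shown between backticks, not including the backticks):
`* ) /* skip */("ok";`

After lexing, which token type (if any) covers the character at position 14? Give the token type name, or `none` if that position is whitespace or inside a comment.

Answer: LPAREN

Derivation:
pos=0: emit STAR '*'
pos=2: emit RPAREN ')'
pos=4: enter COMMENT mode (saw '/*')
exit COMMENT mode (now at pos=14)
pos=14: emit LPAREN '('
pos=15: enter STRING mode
pos=15: emit STR "ok" (now at pos=19)
pos=19: emit SEMI ';'
DONE. 5 tokens: [STAR, RPAREN, LPAREN, STR, SEMI]
Position 14: char is '(' -> LPAREN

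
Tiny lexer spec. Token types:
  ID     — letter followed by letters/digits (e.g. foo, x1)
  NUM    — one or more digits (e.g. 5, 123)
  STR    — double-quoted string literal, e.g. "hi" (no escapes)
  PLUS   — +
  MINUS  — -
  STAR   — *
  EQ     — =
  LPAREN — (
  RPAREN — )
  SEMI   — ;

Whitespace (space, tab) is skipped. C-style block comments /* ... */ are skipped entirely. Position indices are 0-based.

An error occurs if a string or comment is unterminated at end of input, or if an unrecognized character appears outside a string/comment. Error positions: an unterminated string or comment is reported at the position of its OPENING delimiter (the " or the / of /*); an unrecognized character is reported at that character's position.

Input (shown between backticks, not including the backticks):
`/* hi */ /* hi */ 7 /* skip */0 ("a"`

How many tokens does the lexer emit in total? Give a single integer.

pos=0: enter COMMENT mode (saw '/*')
exit COMMENT mode (now at pos=8)
pos=9: enter COMMENT mode (saw '/*')
exit COMMENT mode (now at pos=17)
pos=18: emit NUM '7' (now at pos=19)
pos=20: enter COMMENT mode (saw '/*')
exit COMMENT mode (now at pos=30)
pos=30: emit NUM '0' (now at pos=31)
pos=32: emit LPAREN '('
pos=33: enter STRING mode
pos=33: emit STR "a" (now at pos=36)
DONE. 4 tokens: [NUM, NUM, LPAREN, STR]

Answer: 4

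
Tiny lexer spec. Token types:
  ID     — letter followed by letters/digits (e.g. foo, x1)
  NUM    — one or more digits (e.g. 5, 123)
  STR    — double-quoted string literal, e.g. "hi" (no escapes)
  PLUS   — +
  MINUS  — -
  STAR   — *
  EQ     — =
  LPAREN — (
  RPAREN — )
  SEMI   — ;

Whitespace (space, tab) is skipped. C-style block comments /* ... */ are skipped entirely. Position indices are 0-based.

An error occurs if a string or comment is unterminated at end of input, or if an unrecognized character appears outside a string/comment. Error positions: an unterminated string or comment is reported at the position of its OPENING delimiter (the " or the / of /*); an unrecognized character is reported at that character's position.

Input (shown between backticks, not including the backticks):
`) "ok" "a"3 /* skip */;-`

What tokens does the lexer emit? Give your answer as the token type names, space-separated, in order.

pos=0: emit RPAREN ')'
pos=2: enter STRING mode
pos=2: emit STR "ok" (now at pos=6)
pos=7: enter STRING mode
pos=7: emit STR "a" (now at pos=10)
pos=10: emit NUM '3' (now at pos=11)
pos=12: enter COMMENT mode (saw '/*')
exit COMMENT mode (now at pos=22)
pos=22: emit SEMI ';'
pos=23: emit MINUS '-'
DONE. 6 tokens: [RPAREN, STR, STR, NUM, SEMI, MINUS]

Answer: RPAREN STR STR NUM SEMI MINUS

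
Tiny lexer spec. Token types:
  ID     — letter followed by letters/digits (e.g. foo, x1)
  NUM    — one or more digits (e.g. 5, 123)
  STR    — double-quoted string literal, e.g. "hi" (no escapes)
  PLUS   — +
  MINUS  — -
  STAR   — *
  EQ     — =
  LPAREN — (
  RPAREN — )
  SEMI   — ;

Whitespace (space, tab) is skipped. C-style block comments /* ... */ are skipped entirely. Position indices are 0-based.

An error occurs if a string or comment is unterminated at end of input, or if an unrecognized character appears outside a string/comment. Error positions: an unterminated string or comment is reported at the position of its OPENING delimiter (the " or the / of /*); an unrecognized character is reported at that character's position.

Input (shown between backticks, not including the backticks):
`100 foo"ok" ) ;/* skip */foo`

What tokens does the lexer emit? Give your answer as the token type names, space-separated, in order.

pos=0: emit NUM '100' (now at pos=3)
pos=4: emit ID 'foo' (now at pos=7)
pos=7: enter STRING mode
pos=7: emit STR "ok" (now at pos=11)
pos=12: emit RPAREN ')'
pos=14: emit SEMI ';'
pos=15: enter COMMENT mode (saw '/*')
exit COMMENT mode (now at pos=25)
pos=25: emit ID 'foo' (now at pos=28)
DONE. 6 tokens: [NUM, ID, STR, RPAREN, SEMI, ID]

Answer: NUM ID STR RPAREN SEMI ID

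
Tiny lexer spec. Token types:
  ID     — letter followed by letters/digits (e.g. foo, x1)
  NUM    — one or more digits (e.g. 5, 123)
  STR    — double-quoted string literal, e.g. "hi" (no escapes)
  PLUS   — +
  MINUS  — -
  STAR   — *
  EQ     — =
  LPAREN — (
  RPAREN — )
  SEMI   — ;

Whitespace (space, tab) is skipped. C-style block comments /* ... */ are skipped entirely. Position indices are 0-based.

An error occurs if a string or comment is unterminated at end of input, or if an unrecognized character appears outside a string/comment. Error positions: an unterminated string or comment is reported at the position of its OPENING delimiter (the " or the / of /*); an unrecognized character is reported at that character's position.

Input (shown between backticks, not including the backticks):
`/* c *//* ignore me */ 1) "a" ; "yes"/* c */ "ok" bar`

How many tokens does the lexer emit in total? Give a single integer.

pos=0: enter COMMENT mode (saw '/*')
exit COMMENT mode (now at pos=7)
pos=7: enter COMMENT mode (saw '/*')
exit COMMENT mode (now at pos=22)
pos=23: emit NUM '1' (now at pos=24)
pos=24: emit RPAREN ')'
pos=26: enter STRING mode
pos=26: emit STR "a" (now at pos=29)
pos=30: emit SEMI ';'
pos=32: enter STRING mode
pos=32: emit STR "yes" (now at pos=37)
pos=37: enter COMMENT mode (saw '/*')
exit COMMENT mode (now at pos=44)
pos=45: enter STRING mode
pos=45: emit STR "ok" (now at pos=49)
pos=50: emit ID 'bar' (now at pos=53)
DONE. 7 tokens: [NUM, RPAREN, STR, SEMI, STR, STR, ID]

Answer: 7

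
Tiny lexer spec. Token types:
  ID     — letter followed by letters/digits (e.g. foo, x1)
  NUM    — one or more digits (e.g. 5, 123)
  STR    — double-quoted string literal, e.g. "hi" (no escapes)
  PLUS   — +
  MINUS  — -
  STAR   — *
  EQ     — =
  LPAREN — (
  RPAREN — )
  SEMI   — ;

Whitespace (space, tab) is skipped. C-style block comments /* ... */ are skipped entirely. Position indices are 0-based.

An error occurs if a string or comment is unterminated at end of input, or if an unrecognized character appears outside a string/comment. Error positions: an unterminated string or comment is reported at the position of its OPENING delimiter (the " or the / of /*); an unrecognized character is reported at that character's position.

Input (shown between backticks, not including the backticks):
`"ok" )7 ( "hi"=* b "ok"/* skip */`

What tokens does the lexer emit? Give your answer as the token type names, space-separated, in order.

pos=0: enter STRING mode
pos=0: emit STR "ok" (now at pos=4)
pos=5: emit RPAREN ')'
pos=6: emit NUM '7' (now at pos=7)
pos=8: emit LPAREN '('
pos=10: enter STRING mode
pos=10: emit STR "hi" (now at pos=14)
pos=14: emit EQ '='
pos=15: emit STAR '*'
pos=17: emit ID 'b' (now at pos=18)
pos=19: enter STRING mode
pos=19: emit STR "ok" (now at pos=23)
pos=23: enter COMMENT mode (saw '/*')
exit COMMENT mode (now at pos=33)
DONE. 9 tokens: [STR, RPAREN, NUM, LPAREN, STR, EQ, STAR, ID, STR]

Answer: STR RPAREN NUM LPAREN STR EQ STAR ID STR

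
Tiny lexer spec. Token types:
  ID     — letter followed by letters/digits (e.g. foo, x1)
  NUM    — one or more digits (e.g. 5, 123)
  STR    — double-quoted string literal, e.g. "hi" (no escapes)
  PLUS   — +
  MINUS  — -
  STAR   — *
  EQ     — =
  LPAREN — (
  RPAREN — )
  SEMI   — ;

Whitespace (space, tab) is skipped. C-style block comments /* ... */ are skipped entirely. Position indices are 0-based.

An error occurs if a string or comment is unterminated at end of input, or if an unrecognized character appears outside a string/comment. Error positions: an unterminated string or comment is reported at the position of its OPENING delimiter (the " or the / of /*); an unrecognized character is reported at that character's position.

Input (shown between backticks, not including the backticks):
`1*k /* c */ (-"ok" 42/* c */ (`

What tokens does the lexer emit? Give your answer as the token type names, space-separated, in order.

Answer: NUM STAR ID LPAREN MINUS STR NUM LPAREN

Derivation:
pos=0: emit NUM '1' (now at pos=1)
pos=1: emit STAR '*'
pos=2: emit ID 'k' (now at pos=3)
pos=4: enter COMMENT mode (saw '/*')
exit COMMENT mode (now at pos=11)
pos=12: emit LPAREN '('
pos=13: emit MINUS '-'
pos=14: enter STRING mode
pos=14: emit STR "ok" (now at pos=18)
pos=19: emit NUM '42' (now at pos=21)
pos=21: enter COMMENT mode (saw '/*')
exit COMMENT mode (now at pos=28)
pos=29: emit LPAREN '('
DONE. 8 tokens: [NUM, STAR, ID, LPAREN, MINUS, STR, NUM, LPAREN]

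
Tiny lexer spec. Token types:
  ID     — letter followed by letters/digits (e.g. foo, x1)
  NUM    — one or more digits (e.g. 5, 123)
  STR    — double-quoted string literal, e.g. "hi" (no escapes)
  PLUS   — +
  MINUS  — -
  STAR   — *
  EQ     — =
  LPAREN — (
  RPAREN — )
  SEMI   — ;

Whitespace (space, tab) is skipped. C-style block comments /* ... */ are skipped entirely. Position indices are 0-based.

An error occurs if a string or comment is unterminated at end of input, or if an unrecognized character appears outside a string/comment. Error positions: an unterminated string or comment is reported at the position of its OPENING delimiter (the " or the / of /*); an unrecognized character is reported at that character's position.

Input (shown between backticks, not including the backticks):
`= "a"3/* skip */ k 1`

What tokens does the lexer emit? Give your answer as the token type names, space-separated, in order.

pos=0: emit EQ '='
pos=2: enter STRING mode
pos=2: emit STR "a" (now at pos=5)
pos=5: emit NUM '3' (now at pos=6)
pos=6: enter COMMENT mode (saw '/*')
exit COMMENT mode (now at pos=16)
pos=17: emit ID 'k' (now at pos=18)
pos=19: emit NUM '1' (now at pos=20)
DONE. 5 tokens: [EQ, STR, NUM, ID, NUM]

Answer: EQ STR NUM ID NUM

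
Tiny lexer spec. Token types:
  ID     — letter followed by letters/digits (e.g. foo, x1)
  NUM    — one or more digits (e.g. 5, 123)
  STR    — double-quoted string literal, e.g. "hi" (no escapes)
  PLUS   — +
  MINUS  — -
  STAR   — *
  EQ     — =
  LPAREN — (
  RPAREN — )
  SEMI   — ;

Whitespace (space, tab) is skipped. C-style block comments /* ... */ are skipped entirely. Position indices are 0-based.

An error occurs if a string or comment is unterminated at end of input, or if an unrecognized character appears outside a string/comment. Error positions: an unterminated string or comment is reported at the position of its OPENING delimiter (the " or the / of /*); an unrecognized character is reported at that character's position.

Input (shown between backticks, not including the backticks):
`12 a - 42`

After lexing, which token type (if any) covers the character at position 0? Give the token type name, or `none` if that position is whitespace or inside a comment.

pos=0: emit NUM '12' (now at pos=2)
pos=3: emit ID 'a' (now at pos=4)
pos=5: emit MINUS '-'
pos=7: emit NUM '42' (now at pos=9)
DONE. 4 tokens: [NUM, ID, MINUS, NUM]
Position 0: char is '1' -> NUM

Answer: NUM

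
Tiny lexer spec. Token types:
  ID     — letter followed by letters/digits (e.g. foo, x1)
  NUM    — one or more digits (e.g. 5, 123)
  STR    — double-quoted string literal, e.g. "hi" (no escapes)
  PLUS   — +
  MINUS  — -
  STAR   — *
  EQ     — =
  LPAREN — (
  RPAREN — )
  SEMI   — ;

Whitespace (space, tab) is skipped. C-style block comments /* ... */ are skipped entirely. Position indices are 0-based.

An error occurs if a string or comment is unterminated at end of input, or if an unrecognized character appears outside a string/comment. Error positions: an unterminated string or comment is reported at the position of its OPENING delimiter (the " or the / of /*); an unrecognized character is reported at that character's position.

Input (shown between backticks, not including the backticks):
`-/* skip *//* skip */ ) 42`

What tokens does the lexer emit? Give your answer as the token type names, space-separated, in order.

pos=0: emit MINUS '-'
pos=1: enter COMMENT mode (saw '/*')
exit COMMENT mode (now at pos=11)
pos=11: enter COMMENT mode (saw '/*')
exit COMMENT mode (now at pos=21)
pos=22: emit RPAREN ')'
pos=24: emit NUM '42' (now at pos=26)
DONE. 3 tokens: [MINUS, RPAREN, NUM]

Answer: MINUS RPAREN NUM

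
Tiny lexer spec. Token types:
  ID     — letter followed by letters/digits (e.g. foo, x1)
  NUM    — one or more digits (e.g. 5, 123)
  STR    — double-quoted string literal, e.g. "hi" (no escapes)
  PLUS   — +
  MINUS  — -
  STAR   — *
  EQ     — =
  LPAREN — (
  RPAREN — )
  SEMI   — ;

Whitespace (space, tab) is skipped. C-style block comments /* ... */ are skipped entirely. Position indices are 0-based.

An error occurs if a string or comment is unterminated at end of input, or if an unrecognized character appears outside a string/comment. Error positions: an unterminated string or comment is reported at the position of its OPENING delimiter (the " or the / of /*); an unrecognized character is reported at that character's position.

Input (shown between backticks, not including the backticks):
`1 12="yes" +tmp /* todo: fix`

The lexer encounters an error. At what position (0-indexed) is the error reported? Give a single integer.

pos=0: emit NUM '1' (now at pos=1)
pos=2: emit NUM '12' (now at pos=4)
pos=4: emit EQ '='
pos=5: enter STRING mode
pos=5: emit STR "yes" (now at pos=10)
pos=11: emit PLUS '+'
pos=12: emit ID 'tmp' (now at pos=15)
pos=16: enter COMMENT mode (saw '/*')
pos=16: ERROR — unterminated comment (reached EOF)

Answer: 16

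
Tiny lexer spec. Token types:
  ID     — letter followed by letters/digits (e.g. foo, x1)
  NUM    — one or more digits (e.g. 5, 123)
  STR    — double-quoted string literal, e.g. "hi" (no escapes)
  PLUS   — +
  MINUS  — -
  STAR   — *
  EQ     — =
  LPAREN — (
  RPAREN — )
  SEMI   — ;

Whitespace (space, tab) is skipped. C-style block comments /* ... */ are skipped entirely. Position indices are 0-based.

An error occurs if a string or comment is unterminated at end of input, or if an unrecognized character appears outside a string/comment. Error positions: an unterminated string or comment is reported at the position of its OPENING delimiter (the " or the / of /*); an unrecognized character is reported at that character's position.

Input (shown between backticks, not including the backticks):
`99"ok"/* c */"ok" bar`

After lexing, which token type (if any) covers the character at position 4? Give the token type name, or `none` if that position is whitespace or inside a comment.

Answer: STR

Derivation:
pos=0: emit NUM '99' (now at pos=2)
pos=2: enter STRING mode
pos=2: emit STR "ok" (now at pos=6)
pos=6: enter COMMENT mode (saw '/*')
exit COMMENT mode (now at pos=13)
pos=13: enter STRING mode
pos=13: emit STR "ok" (now at pos=17)
pos=18: emit ID 'bar' (now at pos=21)
DONE. 4 tokens: [NUM, STR, STR, ID]
Position 4: char is 'k' -> STR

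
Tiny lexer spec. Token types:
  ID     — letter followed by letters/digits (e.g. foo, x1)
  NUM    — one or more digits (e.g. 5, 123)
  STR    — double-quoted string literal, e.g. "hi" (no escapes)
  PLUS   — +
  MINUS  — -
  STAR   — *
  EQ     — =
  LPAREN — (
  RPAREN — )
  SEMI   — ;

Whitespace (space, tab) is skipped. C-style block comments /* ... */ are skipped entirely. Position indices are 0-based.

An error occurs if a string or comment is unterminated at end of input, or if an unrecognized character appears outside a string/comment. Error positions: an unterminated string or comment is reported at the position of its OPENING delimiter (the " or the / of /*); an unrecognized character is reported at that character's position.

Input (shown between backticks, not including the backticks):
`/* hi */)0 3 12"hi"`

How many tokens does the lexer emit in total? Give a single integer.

pos=0: enter COMMENT mode (saw '/*')
exit COMMENT mode (now at pos=8)
pos=8: emit RPAREN ')'
pos=9: emit NUM '0' (now at pos=10)
pos=11: emit NUM '3' (now at pos=12)
pos=13: emit NUM '12' (now at pos=15)
pos=15: enter STRING mode
pos=15: emit STR "hi" (now at pos=19)
DONE. 5 tokens: [RPAREN, NUM, NUM, NUM, STR]

Answer: 5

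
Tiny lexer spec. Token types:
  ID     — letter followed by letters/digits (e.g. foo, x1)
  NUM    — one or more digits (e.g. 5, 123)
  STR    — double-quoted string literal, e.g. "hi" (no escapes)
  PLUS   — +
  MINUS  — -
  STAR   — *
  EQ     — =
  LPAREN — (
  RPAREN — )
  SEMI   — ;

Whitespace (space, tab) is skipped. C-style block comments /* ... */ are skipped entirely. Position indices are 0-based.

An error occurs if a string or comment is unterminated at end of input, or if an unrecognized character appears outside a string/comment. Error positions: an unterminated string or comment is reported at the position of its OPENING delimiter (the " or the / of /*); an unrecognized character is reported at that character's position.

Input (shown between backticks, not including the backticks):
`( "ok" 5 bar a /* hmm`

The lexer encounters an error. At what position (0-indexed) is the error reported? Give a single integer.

Answer: 15

Derivation:
pos=0: emit LPAREN '('
pos=2: enter STRING mode
pos=2: emit STR "ok" (now at pos=6)
pos=7: emit NUM '5' (now at pos=8)
pos=9: emit ID 'bar' (now at pos=12)
pos=13: emit ID 'a' (now at pos=14)
pos=15: enter COMMENT mode (saw '/*')
pos=15: ERROR — unterminated comment (reached EOF)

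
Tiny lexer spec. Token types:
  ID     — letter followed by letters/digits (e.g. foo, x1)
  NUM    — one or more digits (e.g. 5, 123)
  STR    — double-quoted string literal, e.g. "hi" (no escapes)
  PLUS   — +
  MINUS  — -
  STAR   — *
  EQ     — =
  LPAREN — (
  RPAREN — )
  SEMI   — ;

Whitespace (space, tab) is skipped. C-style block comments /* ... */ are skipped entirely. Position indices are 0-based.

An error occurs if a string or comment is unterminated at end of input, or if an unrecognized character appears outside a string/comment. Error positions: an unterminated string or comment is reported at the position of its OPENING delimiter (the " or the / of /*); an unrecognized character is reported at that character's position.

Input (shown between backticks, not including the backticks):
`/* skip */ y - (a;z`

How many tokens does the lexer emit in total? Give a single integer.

Answer: 6

Derivation:
pos=0: enter COMMENT mode (saw '/*')
exit COMMENT mode (now at pos=10)
pos=11: emit ID 'y' (now at pos=12)
pos=13: emit MINUS '-'
pos=15: emit LPAREN '('
pos=16: emit ID 'a' (now at pos=17)
pos=17: emit SEMI ';'
pos=18: emit ID 'z' (now at pos=19)
DONE. 6 tokens: [ID, MINUS, LPAREN, ID, SEMI, ID]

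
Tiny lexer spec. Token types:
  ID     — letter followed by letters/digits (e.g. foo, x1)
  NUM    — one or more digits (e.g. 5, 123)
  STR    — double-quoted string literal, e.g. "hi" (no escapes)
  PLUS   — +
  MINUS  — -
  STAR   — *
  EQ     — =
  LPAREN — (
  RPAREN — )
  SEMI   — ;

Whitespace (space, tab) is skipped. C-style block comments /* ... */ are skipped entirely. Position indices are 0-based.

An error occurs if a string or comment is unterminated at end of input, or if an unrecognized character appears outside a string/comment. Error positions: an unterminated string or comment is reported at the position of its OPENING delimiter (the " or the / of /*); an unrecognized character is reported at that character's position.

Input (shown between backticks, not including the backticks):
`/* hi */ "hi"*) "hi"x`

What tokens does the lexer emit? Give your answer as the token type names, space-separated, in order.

Answer: STR STAR RPAREN STR ID

Derivation:
pos=0: enter COMMENT mode (saw '/*')
exit COMMENT mode (now at pos=8)
pos=9: enter STRING mode
pos=9: emit STR "hi" (now at pos=13)
pos=13: emit STAR '*'
pos=14: emit RPAREN ')'
pos=16: enter STRING mode
pos=16: emit STR "hi" (now at pos=20)
pos=20: emit ID 'x' (now at pos=21)
DONE. 5 tokens: [STR, STAR, RPAREN, STR, ID]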